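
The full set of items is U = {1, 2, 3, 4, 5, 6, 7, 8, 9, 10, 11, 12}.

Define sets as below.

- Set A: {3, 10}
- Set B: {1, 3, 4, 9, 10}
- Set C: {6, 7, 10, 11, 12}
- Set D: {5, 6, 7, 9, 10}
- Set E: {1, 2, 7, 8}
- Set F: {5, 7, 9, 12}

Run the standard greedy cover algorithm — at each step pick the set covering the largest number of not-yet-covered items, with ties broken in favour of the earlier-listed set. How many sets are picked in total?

4

Greedy: pick B (covers 5 new) → pick C (covers 4 new) → pick E (covers 2 new) → pick D (covers 1 new). Total picks: 4.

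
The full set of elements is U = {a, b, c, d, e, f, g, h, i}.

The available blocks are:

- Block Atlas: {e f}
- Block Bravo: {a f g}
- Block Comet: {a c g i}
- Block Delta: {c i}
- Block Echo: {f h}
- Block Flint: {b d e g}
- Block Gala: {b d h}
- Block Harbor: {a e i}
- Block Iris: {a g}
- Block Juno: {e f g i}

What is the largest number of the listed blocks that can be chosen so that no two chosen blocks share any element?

4

Atlas, Delta, Gala, Iris are pairwise disjoint (Atlas={e,f}; Delta={c,i}; Gala={b,d,h}; Iris={a,g}).
Every remaining block overlaps one of these, and no 5 of the listed blocks are pairwise disjoint, so 4 is the maximum.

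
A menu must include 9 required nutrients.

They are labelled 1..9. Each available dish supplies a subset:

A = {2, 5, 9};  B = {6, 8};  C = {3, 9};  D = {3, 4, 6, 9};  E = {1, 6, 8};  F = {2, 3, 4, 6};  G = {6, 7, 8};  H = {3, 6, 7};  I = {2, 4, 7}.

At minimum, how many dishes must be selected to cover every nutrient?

4

Take {A, E, H, I}. Their union is {1, 2, 3, 4, 5, 6, 7, 8, 9}, which is all 9 nutrients.
No 3 of the 9 dishes cover everything (all 84 combinations miss at least one nutrient), so 4 is optimal.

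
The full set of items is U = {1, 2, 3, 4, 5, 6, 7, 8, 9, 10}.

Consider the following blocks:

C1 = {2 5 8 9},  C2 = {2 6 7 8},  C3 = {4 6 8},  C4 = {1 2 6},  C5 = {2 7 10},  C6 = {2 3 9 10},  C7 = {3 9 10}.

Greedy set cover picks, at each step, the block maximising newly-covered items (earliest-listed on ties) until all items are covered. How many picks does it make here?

Greedy: pick C1 (covers 4 new) → pick C2 (covers 2 new) → pick C6 (covers 2 new) → pick C3 (covers 1 new) → pick C4 (covers 1 new). Total picks: 5.

5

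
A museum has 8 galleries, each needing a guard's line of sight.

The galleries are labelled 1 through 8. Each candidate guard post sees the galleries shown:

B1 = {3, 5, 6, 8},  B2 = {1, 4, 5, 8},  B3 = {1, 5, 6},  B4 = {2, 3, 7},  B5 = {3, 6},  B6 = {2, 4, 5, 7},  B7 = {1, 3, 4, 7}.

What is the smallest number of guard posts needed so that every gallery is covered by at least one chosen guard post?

3

B2 and B4 and B5 together: B2 ∪ B4 ∪ B5 = {1, 2, 3, 4, 5, 6, 7, 8} — every gallery is covered.
No 2 of the 7 guard posts cover everything (all 21 combinations miss at least one gallery), so 3 is optimal.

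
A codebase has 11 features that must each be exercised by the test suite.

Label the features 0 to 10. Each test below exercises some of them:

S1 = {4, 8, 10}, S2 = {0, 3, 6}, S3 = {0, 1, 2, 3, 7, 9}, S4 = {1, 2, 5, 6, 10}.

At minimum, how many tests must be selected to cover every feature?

3

Take {S1, S3, S4}. Their union is {0, 1, 2, 3, 4, 5, 6, 7, 8, 9, 10}, which is all 11 features.
Only S1 contains 4, so S1 is forced; the remaining 8 features need at least 2 more tests (each remaining test adds at most 6) — so at least 3 tests are needed, and 3 is optimal.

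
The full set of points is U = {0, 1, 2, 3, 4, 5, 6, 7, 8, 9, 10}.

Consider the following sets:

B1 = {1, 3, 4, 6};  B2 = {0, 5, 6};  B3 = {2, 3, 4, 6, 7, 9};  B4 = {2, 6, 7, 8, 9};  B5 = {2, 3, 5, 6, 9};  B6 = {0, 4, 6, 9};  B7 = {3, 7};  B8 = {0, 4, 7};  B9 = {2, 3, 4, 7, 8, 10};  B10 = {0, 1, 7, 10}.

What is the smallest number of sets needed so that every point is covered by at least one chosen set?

Take {B5, B9, B10}. Their union is {0, 1, 2, 3, 4, 5, 6, 7, 8, 9, 10}, which is all 11 points.
No 2 of the 10 sets cover everything (all 45 combinations miss at least one point), so 3 is optimal.

3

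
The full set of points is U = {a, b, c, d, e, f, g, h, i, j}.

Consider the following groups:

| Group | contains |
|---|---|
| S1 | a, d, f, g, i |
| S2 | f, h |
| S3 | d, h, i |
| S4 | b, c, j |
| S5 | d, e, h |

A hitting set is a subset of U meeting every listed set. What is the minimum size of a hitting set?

3

T = {a, b, h} meets every group (each contains at least one member of T), and |T| = 3.
No choice of 2 points meets every group, so 3 is the minimum.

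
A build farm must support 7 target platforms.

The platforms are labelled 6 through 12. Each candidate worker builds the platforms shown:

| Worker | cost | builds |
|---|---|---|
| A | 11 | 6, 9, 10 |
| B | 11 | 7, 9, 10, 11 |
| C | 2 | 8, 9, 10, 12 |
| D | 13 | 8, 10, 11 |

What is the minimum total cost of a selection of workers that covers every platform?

A, B, C together cover every platform (A ∪ B ∪ C = {6, 7, 8, 9, 10, 11, 12}); total cost 11 + 11 + 2 = 24.
No covering selection has total cost below 24.

24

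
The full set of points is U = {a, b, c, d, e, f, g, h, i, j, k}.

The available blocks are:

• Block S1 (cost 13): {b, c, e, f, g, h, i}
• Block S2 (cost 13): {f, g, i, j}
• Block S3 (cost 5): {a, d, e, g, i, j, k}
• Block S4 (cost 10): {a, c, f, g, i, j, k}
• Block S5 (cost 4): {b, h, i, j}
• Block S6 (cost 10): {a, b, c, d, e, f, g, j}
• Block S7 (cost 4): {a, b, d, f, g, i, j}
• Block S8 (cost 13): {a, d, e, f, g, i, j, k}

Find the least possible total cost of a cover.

S1, S3 together cover every point (S1 ∪ S3 = {a, b, c, d, e, f, g, h, i, j, k}); total cost 13 + 5 = 18.
The greedy pick S7, S3, S5, S4 costs 23; no covering selection beats 18.

18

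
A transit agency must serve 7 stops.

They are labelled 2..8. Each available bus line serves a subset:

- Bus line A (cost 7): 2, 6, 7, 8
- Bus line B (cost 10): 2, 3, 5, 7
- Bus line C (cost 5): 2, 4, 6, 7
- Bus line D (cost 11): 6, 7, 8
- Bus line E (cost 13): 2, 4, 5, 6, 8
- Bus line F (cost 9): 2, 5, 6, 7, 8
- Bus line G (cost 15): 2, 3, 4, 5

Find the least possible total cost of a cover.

22

A, B, C together cover every stop (A ∪ B ∪ C = {2, 3, 4, 5, 6, 7, 8}); total cost 7 + 10 + 5 = 22.
The greedy pick C, F, B costs 24; no covering selection beats 22.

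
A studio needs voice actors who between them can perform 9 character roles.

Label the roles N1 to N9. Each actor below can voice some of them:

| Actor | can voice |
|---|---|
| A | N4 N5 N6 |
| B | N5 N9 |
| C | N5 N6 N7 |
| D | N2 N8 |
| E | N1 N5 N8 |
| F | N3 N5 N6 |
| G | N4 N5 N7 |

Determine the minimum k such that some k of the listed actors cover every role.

5

B and D and E and F and G together: B ∪ D ∪ E ∪ F ∪ G = {N1, N2, N3, N4, N5, N6, N7, N8, N9} — every role is covered.
Only B contains N9, so B is forced; the remaining 7 roles need at least 4 more actors (each remaining actor adds at most 2) — so at least 5 actors are needed, and 5 is optimal.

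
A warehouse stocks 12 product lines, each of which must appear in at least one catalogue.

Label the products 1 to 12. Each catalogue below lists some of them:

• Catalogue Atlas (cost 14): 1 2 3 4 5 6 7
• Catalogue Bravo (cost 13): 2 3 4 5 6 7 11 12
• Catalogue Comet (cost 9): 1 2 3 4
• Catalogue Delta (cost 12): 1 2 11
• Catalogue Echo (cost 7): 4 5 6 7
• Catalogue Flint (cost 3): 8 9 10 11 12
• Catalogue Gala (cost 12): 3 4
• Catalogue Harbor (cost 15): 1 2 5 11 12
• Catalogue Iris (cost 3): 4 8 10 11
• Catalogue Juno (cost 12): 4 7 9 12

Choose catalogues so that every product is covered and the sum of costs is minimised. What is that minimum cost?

17

Atlas, Flint together cover every product (Atlas ∪ Flint = {1, 2, 3, 4, 5, 6, 7, 8, 9, 10, 11, 12}); total cost 14 + 3 = 17.
The greedy pick Flint, Echo, Comet costs 19; no covering selection beats 17.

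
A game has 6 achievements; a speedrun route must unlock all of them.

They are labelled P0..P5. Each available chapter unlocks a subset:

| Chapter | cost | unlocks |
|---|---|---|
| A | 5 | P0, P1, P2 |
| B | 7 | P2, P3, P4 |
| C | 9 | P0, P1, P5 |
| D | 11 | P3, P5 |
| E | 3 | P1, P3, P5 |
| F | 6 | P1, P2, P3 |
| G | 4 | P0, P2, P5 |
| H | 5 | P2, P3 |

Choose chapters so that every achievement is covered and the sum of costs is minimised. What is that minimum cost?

B, E, G together cover every achievement (B ∪ E ∪ G = {P0, P1, P2, P3, P4, P5}); total cost 7 + 3 + 4 = 14.
No covering selection has total cost below 14.

14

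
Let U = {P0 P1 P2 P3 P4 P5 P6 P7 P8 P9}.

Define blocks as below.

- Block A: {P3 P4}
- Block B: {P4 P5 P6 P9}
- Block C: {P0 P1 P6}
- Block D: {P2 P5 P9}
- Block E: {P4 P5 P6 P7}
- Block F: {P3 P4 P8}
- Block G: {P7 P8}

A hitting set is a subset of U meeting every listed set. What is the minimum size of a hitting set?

The 4 items {P0, P3, P7, P9} hit every block.
The blocks A, C, D, G are pairwise disjoint, so any hitting set needs a separate item for each — at least 4. Hence 4 is optimal.

4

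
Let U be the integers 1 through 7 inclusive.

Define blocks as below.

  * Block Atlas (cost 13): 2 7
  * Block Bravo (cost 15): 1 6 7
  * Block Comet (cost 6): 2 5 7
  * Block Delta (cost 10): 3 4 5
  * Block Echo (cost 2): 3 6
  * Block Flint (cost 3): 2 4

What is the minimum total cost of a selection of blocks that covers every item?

26

Bravo, Comet, Echo, Flint together cover every item (Bravo ∪ Comet ∪ Echo ∪ Flint = {1, 2, 3, 4, 5, 6, 7}); total cost 15 + 6 + 2 + 3 = 26.
No covering selection has total cost below 26.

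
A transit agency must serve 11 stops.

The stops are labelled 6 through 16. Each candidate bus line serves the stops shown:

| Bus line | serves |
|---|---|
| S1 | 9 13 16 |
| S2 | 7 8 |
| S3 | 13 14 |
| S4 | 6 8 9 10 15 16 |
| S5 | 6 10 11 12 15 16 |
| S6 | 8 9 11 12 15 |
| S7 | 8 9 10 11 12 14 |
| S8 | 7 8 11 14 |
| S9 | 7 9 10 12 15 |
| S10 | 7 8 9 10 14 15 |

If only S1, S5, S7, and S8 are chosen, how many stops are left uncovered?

0

Union of S1, S5, S7, S8 = {6, 7, 8, 9, 10, 11, 12, 13, 14, 15, 16} — that's every stop, so 0 are uncovered.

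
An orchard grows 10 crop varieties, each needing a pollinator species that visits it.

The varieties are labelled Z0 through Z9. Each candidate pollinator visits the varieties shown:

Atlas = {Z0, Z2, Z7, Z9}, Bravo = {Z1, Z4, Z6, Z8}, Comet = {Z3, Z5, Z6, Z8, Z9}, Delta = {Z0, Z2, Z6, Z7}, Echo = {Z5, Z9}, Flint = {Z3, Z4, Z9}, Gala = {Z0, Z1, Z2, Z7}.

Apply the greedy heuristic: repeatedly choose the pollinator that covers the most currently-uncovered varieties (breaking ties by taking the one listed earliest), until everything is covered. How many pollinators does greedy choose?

Greedy: pick Comet (covers 5 new) → pick Gala (covers 4 new) → pick Bravo (covers 1 new). Total picks: 3.

3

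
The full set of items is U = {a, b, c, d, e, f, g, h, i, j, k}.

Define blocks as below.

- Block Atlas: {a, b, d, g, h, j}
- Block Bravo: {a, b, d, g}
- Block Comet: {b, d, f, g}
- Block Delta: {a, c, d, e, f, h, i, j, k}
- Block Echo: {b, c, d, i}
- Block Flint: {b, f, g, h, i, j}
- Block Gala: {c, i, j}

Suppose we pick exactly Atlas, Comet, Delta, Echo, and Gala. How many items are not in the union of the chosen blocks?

Union of Atlas, Comet, Delta, Echo, Gala = {a, b, c, d, e, f, g, h, i, j, k} — that's every item, so 0 are uncovered.

0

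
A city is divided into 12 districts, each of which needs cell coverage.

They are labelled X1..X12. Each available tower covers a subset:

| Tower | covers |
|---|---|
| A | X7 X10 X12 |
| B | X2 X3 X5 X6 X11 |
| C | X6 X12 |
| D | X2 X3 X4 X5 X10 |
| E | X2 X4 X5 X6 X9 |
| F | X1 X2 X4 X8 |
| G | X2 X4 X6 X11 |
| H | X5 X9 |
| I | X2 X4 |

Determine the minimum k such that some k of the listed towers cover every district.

4

A and B and E and F together: A ∪ B ∪ E ∪ F = {X1, X2, X3, X4, X5, X6, X7, X8, X9, X10, X11, X12} — every district is covered.
No 3 of the 9 towers cover everything (all 84 combinations miss at least one district), so 4 is optimal.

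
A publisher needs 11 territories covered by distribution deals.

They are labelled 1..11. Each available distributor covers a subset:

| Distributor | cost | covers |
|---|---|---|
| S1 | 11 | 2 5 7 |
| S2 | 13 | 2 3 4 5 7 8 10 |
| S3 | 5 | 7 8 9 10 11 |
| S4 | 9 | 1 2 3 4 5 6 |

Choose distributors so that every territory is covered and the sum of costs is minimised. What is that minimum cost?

14

S3, S4 together cover every territory (S3 ∪ S4 = {1, 2, 3, 4, 5, 6, 7, 8, 9, 10, 11}); total cost 5 + 9 = 14.
No covering selection has total cost below 14.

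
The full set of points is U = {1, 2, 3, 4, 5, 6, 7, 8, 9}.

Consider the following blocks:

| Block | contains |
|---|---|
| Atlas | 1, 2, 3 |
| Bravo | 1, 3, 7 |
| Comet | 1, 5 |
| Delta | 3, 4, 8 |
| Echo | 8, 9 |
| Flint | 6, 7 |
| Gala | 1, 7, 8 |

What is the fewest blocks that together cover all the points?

Take {Atlas, Comet, Delta, Echo, Flint}. Their union is {1, 2, 3, 4, 5, 6, 7, 8, 9}, which is all 9 points.
No 4 of the 7 blocks cover everything (all 35 combinations miss at least one point), so 5 is optimal.

5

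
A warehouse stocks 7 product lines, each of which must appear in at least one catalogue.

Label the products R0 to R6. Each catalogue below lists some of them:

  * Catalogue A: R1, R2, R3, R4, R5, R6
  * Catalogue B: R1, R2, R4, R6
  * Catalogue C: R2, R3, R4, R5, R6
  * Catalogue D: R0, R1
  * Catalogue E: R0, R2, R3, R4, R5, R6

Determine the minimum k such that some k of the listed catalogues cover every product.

A and D together: A ∪ D = {R0, R1, R2, R3, R4, R5, R6} — every product is covered.
No single catalogue has all 7 products (the largest, A, has 6), so 2 is optimal.

2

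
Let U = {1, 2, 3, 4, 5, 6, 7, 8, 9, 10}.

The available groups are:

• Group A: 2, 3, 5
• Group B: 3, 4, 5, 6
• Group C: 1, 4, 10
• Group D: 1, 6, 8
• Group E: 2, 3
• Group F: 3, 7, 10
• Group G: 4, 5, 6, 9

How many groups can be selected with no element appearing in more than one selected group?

A, D are pairwise disjoint (A={2,3,5}; D={1,6,8}).
Every remaining group overlaps one of these, and no 3 of the listed groups are pairwise disjoint, so 2 is the maximum.

2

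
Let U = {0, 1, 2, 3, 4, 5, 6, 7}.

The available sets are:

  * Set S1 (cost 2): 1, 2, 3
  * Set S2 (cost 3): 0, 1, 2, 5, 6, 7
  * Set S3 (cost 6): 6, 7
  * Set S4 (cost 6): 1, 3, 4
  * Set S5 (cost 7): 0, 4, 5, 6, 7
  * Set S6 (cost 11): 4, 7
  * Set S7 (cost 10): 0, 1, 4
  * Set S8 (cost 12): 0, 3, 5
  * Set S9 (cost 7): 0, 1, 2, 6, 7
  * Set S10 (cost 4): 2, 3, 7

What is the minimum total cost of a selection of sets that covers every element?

S1, S5 together cover every element (S1 ∪ S5 = {0, 1, 2, 3, 4, 5, 6, 7}); total cost 2 + 7 = 9.
The greedy pick S2, S1, S4 costs 11; no covering selection beats 9.

9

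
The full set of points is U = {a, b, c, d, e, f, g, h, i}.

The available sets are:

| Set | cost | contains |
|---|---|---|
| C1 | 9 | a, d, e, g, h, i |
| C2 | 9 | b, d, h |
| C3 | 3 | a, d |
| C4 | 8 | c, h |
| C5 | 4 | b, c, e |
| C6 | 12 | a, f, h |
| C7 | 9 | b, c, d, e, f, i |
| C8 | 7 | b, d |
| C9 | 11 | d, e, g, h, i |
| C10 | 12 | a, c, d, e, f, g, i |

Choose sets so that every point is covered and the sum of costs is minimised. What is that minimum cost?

18

C1, C7 together cover every point (C1 ∪ C7 = {a, b, c, d, e, f, g, h, i}); total cost 9 + 9 = 18.
The greedy pick C5, C3, C1, C7 costs 25; no covering selection beats 18.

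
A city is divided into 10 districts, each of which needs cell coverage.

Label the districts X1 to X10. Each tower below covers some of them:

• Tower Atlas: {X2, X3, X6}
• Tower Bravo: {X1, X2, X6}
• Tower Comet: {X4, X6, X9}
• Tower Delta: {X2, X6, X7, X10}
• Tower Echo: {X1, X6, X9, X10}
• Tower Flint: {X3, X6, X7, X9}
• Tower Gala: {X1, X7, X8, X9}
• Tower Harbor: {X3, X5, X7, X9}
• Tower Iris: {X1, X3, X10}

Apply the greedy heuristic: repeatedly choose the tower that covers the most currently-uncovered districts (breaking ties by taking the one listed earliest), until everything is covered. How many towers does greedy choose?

4

Greedy: pick Delta (covers 4 new) → pick Gala (covers 3 new) → pick Harbor (covers 2 new) → pick Comet (covers 1 new). Total picks: 4.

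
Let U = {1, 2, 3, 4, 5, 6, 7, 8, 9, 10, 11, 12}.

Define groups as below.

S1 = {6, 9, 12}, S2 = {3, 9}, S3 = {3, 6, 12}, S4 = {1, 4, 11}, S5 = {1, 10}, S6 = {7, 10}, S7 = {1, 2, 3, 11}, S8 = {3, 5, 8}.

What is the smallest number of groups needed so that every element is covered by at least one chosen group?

5

S1 and S4 and S6 and S7 and S8 together: S1 ∪ S4 ∪ S6 ∪ S7 ∪ S8 = {1, 2, 3, 4, 5, 6, 7, 8, 9, 10, 11, 12} — every element is covered.
No 4 of the 8 groups cover everything (all 70 combinations miss at least one element), so 5 is optimal.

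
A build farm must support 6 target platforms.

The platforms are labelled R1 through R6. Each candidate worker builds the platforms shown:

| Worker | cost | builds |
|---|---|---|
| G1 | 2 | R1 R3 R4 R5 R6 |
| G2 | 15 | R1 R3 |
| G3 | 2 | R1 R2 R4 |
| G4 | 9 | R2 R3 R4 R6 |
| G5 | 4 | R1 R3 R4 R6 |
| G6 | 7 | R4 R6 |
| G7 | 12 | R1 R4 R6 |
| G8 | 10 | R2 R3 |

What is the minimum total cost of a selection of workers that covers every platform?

4

G1, G3 together cover every platform (G1 ∪ G3 = {R1, R2, R3, R4, R5, R6}); total cost 2 + 2 = 4.
No covering selection has total cost below 4.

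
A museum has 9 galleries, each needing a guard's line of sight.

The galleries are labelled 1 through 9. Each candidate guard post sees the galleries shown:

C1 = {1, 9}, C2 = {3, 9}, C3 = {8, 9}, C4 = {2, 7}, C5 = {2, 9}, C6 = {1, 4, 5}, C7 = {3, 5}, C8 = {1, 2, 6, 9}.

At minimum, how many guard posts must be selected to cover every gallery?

5

Take {C2, C3, C4, C6, C8}. Their union is {1, 2, 3, 4, 5, 6, 7, 8, 9}, which is all 9 galleries.
No 4 of the 8 guard posts cover everything (all 70 combinations miss at least one gallery), so 5 is optimal.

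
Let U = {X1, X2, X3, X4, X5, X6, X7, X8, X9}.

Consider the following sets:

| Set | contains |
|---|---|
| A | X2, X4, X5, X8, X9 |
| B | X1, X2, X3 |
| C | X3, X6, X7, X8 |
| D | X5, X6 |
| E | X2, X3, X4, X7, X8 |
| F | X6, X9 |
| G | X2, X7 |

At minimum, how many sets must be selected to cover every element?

3

A, B, and C cover everything between them: the union {X1, X2, X3, X4, X5, X6, X7, X8, X9} is all of U.
Only B contains X1, so B is forced; the remaining 6 elements need at least 2 more sets (each remaining set adds at most 4) — so at least 3 sets are needed, and 3 is optimal.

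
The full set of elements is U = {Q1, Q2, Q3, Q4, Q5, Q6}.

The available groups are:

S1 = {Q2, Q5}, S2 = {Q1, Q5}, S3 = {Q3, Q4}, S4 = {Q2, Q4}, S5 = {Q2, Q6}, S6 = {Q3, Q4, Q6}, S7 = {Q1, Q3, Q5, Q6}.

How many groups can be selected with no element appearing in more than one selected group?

S2, S3, S5 are pairwise disjoint (S2={Q1,Q5}; S3={Q3,Q4}; S5={Q2,Q6}).
Every remaining group overlaps one of these, and no 4 of the listed groups are pairwise disjoint, so 3 is the maximum.

3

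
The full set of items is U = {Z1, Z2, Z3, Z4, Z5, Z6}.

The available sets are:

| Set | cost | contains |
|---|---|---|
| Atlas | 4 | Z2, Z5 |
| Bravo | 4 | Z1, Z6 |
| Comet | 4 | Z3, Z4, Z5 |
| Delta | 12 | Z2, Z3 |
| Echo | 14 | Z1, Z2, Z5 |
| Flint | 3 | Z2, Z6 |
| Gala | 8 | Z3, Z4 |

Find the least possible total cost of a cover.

Bravo, Comet, Flint together cover every item (Bravo ∪ Comet ∪ Flint = {Z1, Z2, Z3, Z4, Z5, Z6}); total cost 4 + 4 + 3 = 11.
No covering selection has total cost below 11.

11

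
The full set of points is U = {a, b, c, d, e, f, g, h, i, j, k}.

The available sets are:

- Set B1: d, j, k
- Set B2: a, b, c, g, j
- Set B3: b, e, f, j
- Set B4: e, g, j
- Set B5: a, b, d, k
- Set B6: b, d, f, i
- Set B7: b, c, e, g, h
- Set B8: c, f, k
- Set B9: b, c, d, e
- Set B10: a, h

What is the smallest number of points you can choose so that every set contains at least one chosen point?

The 4 points {a, e, f, j} hit every set.
No choice of 3 points meets every set, so 4 is the minimum.

4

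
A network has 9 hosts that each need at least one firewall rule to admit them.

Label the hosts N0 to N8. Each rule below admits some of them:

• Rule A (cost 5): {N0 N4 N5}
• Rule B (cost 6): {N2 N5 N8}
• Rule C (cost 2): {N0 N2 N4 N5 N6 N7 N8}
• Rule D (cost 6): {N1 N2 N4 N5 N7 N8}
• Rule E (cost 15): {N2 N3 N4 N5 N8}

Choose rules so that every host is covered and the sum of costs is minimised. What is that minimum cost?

23

C, D, E together cover every host (C ∪ D ∪ E = {N0, N1, N2, N3, N4, N5, N6, N7, N8}); total cost 2 + 6 + 15 = 23.
No covering selection has total cost below 23.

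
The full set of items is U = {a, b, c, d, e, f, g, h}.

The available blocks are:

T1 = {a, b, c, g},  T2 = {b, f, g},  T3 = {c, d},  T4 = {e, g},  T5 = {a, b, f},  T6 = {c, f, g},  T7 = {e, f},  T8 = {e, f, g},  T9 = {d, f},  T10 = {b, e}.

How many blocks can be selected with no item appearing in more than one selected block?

3

T3, T4, T5 are pairwise disjoint (T3={c,d}; T4={e,g}; T5={a,b,f}).
Every remaining block overlaps one of these, and no 4 of the listed blocks are pairwise disjoint, so 3 is the maximum.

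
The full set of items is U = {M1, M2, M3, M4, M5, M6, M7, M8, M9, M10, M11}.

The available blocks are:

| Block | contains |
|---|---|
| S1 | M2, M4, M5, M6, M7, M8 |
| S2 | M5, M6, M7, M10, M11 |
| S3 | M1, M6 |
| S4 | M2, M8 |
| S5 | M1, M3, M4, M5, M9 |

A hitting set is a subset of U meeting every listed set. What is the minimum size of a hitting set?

H = {M3, M6, M8} meets every block (each contains at least one member of H), and |H| = 3.
No choice of 2 items meets every block, so 3 is the minimum.

3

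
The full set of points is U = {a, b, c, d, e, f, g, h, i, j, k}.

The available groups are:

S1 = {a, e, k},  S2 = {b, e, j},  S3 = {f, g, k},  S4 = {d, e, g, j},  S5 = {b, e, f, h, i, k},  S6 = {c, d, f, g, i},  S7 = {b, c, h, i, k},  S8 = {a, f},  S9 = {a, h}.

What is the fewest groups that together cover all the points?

S4, S7, and S8 cover everything between them: the union {a, b, c, d, e, f, g, h, i, j, k} is all of U.
No 2 of the 9 groups cover everything (all 36 combinations miss at least one point), so 3 is optimal.

3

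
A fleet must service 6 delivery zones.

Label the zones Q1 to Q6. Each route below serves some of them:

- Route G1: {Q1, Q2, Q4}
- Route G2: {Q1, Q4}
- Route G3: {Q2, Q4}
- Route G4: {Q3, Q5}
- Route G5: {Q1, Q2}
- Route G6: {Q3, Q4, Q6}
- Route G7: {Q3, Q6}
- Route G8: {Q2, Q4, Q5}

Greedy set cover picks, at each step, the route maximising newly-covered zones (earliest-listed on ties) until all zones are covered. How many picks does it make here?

Greedy: pick G1 (covers 3 new) → pick G4 (covers 2 new) → pick G6 (covers 1 new). Total picks: 3.

3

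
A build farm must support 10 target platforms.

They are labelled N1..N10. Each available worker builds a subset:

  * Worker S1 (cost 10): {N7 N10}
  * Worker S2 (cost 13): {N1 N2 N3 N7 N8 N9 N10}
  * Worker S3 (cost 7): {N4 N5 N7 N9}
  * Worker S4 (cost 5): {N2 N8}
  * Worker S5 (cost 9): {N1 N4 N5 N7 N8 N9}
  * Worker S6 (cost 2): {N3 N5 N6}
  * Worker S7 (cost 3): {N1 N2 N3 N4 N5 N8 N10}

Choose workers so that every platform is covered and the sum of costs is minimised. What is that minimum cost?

12

S3, S6, S7 together cover every platform (S3 ∪ S6 ∪ S7 = {N1, N2, N3, N4, N5, N6, N7, N8, N9, N10}); total cost 7 + 2 + 3 = 12.
No covering selection has total cost below 12.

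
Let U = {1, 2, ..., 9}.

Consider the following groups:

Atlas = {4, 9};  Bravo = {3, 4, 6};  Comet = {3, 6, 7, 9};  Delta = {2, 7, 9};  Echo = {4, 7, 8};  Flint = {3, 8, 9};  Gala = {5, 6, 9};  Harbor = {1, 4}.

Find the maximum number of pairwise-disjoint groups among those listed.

2

Comet, Harbor are pairwise disjoint (Comet={3,6,7,9}; Harbor={1,4}).
Every remaining group overlaps one of these, and no 3 of the listed groups are pairwise disjoint, so 2 is the maximum.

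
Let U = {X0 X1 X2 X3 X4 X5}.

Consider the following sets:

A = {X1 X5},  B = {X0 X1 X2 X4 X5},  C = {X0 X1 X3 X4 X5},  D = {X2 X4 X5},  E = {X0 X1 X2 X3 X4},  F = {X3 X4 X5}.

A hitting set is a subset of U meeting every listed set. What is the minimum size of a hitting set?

2

The 2 elements {X1, X4} hit every set.
No single element lies in every set, so at least 2 are needed and 2 is optimal.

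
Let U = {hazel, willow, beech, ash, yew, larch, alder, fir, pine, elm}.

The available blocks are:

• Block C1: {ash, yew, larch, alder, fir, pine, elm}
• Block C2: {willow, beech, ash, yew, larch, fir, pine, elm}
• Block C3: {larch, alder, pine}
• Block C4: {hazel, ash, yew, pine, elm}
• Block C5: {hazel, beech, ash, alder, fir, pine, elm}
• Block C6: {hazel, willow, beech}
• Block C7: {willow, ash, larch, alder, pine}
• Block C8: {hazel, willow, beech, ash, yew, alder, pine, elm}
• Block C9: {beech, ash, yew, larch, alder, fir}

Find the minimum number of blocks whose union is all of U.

2

C2 and C5 cover everything between them: the union {hazel, willow, beech, ash, yew, larch, alder, fir, pine, elm} is all of U.
No single block has all 10 items (the largest, C2, has 8), so 2 is optimal.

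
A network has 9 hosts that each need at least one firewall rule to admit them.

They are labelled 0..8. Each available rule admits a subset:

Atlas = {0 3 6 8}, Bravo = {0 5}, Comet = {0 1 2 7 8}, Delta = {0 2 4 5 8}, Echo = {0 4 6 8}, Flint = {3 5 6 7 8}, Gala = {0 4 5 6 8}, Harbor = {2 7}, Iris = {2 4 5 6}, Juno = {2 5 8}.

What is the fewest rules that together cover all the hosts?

3

Take {Atlas, Comet, Delta}. Their union is {0, 1, 2, 3, 4, 5, 6, 7, 8}, which is all 9 hosts.
Only Comet contains 1, so Comet is forced; the remaining 4 hosts need at least 2 more rules (each remaining rule adds at most 3) — so at least 3 rules are needed, and 3 is optimal.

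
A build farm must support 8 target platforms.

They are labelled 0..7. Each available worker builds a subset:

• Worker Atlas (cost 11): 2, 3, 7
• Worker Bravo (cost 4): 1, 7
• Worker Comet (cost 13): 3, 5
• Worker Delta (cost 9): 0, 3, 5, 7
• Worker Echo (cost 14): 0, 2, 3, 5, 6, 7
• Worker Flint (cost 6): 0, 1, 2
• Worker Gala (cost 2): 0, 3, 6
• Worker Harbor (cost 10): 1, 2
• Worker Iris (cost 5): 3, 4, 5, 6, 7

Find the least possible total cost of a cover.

Flint, Iris together cover every platform (Flint ∪ Iris = {0, 1, 2, 3, 4, 5, 6, 7}); total cost 6 + 5 = 11.
The greedy pick Gala, Iris, Flint costs 13; no covering selection beats 11.

11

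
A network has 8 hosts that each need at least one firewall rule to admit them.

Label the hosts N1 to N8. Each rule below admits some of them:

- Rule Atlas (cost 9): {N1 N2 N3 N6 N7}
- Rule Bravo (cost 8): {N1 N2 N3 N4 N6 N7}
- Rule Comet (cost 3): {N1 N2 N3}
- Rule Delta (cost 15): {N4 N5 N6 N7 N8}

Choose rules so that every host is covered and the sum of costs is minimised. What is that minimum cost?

18

Comet, Delta together cover every host (Comet ∪ Delta = {N1, N2, N3, N4, N5, N6, N7, N8}); total cost 3 + 15 = 18.
The greedy pick Comet, Bravo, Delta costs 26; no covering selection beats 18.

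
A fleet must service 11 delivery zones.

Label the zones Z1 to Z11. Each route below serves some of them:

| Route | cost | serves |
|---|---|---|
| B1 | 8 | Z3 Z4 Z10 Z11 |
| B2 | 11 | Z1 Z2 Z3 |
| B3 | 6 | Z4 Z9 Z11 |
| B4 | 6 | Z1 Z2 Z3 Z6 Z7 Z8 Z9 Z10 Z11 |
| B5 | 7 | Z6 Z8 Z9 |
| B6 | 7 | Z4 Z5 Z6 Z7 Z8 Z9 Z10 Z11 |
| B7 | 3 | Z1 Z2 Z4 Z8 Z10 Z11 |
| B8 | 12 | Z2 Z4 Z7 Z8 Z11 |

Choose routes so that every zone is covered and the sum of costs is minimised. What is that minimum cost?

B4, B6 together cover every zone (B4 ∪ B6 = {Z1, Z2, Z3, Z4, Z5, Z6, Z7, Z8, Z9, Z10, Z11}); total cost 6 + 7 = 13.
The greedy pick B7, B4, B6 costs 16; no covering selection beats 13.

13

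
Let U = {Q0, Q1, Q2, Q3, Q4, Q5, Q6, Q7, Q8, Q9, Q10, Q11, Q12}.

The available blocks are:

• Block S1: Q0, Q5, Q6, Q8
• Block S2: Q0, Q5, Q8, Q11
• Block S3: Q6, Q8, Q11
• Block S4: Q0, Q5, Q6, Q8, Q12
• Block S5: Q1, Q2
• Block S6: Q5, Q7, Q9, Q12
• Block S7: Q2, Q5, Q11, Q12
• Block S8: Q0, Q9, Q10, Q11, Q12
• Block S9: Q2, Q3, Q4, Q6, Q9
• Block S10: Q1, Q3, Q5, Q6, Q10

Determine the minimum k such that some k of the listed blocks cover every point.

4

Take {S2, S6, S9, S10}. Their union is {Q0, Q1, Q2, Q3, Q4, Q5, Q6, Q7, Q8, Q9, Q10, Q11, Q12}, which is all 13 points.
Only S6 contains Q7, so S6 is forced; the remaining 9 points need at least 3 more blocks (each remaining block adds at most 4) — so at least 4 blocks are needed, and 4 is optimal.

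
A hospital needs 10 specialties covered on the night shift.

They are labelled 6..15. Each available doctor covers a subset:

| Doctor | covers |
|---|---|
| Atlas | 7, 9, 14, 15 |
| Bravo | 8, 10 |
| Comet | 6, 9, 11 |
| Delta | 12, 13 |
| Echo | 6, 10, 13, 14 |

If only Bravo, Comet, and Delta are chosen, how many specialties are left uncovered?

Union of Bravo, Comet, Delta = {6, 8, 9, 10, 11, 12, 13}.
Not covered: 7, 14, 15 — 3 specialties.

3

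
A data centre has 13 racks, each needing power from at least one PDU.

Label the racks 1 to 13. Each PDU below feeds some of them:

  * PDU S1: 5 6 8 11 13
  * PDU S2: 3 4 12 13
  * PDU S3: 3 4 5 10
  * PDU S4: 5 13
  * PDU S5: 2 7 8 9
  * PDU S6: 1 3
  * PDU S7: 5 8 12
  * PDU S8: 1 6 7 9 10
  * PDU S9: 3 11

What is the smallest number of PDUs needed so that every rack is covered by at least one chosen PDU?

S1 and S2 and S5 and S8 together: S1 ∪ S2 ∪ S5 ∪ S8 = {1, 2, 3, 4, 5, 6, 7, 8, 9, 10, 11, 12, 13} — every rack is covered.
Only S5 contains 2, so S5 is forced; the remaining 9 racks need at least 3 more PDUs (each remaining PDU adds at most 4) — so at least 4 PDUs are needed, and 4 is optimal.

4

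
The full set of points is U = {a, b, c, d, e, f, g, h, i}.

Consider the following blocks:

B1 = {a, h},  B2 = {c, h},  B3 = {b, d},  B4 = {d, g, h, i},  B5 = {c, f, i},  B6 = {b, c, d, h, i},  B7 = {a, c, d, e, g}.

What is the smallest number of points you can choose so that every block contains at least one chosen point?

3

Take T = {c, d, h}. Each listed block contains at least one of these, so T is a hitting set of size 3.
The blocks B1, B3, B5 are pairwise disjoint, so any hitting set needs a separate point for each — at least 3. Hence 3 is optimal.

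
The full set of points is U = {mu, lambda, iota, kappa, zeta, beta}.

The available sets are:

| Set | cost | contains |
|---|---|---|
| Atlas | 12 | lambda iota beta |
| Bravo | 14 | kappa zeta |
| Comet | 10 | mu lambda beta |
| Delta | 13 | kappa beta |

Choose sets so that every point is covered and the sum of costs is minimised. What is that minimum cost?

36

Atlas, Bravo, Comet together cover every point (Atlas ∪ Bravo ∪ Comet = {mu, lambda, iota, kappa, zeta, beta}); total cost 12 + 14 + 10 = 36.
No covering selection has total cost below 36.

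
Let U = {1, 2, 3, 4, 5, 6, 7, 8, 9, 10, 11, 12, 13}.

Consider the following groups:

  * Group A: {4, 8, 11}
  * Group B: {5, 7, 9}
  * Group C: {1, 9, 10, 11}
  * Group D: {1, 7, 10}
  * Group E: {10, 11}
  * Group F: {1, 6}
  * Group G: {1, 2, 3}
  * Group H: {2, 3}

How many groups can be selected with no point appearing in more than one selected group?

A, B, F, H are pairwise disjoint (A={4,8,11}; B={5,7,9}; F={1,6}; H={2,3}).
Every remaining group overlaps one of these, and no 5 of the listed groups are pairwise disjoint, so 4 is the maximum.

4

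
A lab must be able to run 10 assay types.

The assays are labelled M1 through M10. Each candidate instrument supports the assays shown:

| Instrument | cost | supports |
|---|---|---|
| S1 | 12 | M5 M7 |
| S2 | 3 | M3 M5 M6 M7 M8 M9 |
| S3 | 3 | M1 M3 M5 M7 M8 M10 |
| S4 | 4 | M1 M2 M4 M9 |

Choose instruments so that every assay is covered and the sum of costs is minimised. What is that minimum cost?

S2, S3, S4 together cover every assay (S2 ∪ S3 ∪ S4 = {M1, M2, M3, M4, M5, M6, M7, M8, M9, M10}); total cost 3 + 3 + 4 = 10.
No covering selection has total cost below 10.

10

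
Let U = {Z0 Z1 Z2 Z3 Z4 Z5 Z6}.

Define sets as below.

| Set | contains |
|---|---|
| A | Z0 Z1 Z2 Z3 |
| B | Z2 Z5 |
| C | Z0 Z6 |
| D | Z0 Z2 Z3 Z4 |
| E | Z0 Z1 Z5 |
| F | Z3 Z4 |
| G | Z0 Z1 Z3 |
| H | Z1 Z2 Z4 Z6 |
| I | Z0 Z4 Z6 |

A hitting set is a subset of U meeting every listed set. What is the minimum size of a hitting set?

3

T = {Z3, Z5, Z6} meets every set (each contains at least one member of T), and |T| = 3.
The sets B, C, F are pairwise disjoint, so any hitting set needs a separate element for each — at least 3. Hence 3 is optimal.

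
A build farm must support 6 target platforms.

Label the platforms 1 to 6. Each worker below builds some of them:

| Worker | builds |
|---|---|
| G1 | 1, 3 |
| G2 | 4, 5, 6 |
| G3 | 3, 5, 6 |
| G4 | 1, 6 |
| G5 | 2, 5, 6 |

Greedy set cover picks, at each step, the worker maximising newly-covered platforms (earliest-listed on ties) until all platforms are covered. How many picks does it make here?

Greedy: pick G2 (covers 3 new) → pick G1 (covers 2 new) → pick G5 (covers 1 new). Total picks: 3.

3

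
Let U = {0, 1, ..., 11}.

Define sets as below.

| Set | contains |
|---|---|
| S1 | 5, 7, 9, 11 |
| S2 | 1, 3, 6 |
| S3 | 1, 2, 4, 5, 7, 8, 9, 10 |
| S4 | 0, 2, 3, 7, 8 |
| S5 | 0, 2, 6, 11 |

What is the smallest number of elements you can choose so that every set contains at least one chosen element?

2

The 2 elements {6, 7} hit every set.
The sets S1, S2 are pairwise disjoint, so any hitting set needs a separate element for each — at least 2. Hence 2 is optimal.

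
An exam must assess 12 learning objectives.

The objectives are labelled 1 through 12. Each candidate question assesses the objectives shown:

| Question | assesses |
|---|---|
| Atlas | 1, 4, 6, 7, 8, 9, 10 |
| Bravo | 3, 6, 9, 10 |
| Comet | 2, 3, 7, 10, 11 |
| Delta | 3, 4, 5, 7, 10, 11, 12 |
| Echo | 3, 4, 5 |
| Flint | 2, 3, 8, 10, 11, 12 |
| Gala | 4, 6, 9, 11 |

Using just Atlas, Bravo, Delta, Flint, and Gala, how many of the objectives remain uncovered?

0

Union of Atlas, Bravo, Delta, Flint, Gala = {1, 2, 3, 4, 5, 6, 7, 8, 9, 10, 11, 12} — that's every objective, so 0 are uncovered.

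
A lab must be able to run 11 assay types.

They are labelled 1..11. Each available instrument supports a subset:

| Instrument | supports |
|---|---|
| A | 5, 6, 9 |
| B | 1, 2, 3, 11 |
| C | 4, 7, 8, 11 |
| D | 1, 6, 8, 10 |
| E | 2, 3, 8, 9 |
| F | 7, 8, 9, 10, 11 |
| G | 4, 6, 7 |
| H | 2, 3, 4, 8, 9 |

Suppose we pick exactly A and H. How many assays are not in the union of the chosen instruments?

Union of A, H = {2, 3, 4, 5, 6, 8, 9}.
Not covered: 1, 7, 10, 11 — 4 assays.

4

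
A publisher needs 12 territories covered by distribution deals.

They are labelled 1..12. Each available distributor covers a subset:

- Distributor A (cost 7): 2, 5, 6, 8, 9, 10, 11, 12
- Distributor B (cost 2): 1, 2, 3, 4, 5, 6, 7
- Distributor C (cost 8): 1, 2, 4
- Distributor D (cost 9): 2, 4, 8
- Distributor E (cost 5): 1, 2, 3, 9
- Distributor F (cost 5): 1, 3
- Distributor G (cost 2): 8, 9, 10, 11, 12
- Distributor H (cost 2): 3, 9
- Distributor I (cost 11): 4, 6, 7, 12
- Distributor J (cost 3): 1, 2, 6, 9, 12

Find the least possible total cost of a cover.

4

B, G together cover every territory (B ∪ G = {1, 2, 3, 4, 5, 6, 7, 8, 9, 10, 11, 12}); total cost 2 + 2 = 4.
No covering selection has total cost below 4.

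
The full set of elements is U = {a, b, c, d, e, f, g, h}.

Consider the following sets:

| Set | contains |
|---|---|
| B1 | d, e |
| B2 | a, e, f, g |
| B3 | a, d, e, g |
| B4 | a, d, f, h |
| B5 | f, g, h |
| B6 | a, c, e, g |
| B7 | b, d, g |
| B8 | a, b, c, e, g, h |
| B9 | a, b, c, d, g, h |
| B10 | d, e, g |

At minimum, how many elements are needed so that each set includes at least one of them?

The 2 elements {d, g} hit every set.
The sets B1, B5 are pairwise disjoint, so any hitting set needs a separate element for each — at least 2. Hence 2 is optimal.

2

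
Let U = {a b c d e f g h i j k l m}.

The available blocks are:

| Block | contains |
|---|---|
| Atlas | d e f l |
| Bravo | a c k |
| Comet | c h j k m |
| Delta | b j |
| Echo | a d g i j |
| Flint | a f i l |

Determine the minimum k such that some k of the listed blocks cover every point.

Atlas, Comet, Delta, and Echo cover everything between them: the union {a, b, c, d, e, f, g, h, i, j, k, l, m} is all of U.
Only Delta contains b, so Delta is forced; the remaining 11 points need at least 3 more blocks (each remaining block adds at most 4) — so at least 4 blocks are needed, and 4 is optimal.

4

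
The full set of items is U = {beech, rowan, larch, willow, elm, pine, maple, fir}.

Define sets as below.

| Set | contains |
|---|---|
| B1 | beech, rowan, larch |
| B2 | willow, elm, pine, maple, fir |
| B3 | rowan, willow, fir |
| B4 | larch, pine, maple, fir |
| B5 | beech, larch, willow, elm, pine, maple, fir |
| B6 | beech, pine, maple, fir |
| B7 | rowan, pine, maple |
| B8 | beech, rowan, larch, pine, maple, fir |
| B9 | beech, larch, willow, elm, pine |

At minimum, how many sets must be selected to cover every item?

B1 and B2 cover everything between them: the union {beech, rowan, larch, willow, elm, pine, maple, fir} is all of U.
No single set has all 8 items (the largest, B5, has 7), so 2 is optimal.

2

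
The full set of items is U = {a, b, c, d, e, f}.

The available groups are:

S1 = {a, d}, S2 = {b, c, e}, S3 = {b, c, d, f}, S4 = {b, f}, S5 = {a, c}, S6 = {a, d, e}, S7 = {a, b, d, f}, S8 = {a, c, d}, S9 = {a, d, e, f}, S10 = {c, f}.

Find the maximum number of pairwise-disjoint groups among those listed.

S1, S10 are pairwise disjoint (S1={a,d}; S10={c,f}).
Every remaining group overlaps one of these, and no 3 of the listed groups are pairwise disjoint, so 2 is the maximum.

2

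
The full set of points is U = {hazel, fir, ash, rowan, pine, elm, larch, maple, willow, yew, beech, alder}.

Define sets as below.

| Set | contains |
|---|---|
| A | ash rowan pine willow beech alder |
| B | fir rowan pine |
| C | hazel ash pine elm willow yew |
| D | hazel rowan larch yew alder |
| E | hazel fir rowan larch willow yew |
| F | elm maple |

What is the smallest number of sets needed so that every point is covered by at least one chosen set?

3

Take {A, E, F}. Their union is {hazel, fir, ash, rowan, pine, elm, larch, maple, willow, yew, beech, alder}, which is all 12 points.
Only F contains maple, so F is forced; the remaining 10 points need at least 2 more sets (each remaining set adds at most 6) — so at least 3 sets are needed, and 3 is optimal.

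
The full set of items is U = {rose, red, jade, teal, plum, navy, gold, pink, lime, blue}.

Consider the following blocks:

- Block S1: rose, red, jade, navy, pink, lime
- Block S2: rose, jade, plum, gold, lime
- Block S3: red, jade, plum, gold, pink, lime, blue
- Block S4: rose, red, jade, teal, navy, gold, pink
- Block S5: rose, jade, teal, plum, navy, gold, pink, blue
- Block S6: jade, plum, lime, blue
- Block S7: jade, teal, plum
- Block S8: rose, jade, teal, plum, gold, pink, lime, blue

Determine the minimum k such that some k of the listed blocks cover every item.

2

Take {S4, S6}. Their union is {rose, red, jade, teal, plum, navy, gold, pink, lime, blue}, which is all 10 items.
No single block has all 10 items (the largest, S5, has 8), so 2 is optimal.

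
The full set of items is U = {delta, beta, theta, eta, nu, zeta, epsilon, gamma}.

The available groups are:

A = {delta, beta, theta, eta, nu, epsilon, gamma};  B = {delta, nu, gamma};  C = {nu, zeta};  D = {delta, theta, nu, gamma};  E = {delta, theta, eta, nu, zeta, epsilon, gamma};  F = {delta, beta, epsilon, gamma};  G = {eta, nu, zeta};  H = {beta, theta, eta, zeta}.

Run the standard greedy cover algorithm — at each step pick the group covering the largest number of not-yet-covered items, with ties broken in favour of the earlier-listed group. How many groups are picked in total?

2

Greedy: pick A (covers 7 new) → pick C (covers 1 new). Total picks: 2.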